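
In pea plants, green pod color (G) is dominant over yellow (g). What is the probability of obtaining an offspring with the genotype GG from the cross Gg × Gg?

Punnett square for Gg × Gg:
Offspring genotypes: 1 GG, 2 Gg, 1 gg
Total offspring: 4
Count with target: 1
Probability: 1/4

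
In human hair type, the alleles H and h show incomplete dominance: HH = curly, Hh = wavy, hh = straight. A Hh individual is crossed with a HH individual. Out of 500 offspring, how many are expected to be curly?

Punnett square for Hh × HH:
Offspring genotypes: 2 HH, 2 Hh
Phenotype counts: 2 curly, 2 wavy
curly: 2 out of 4 → fraction 1/2
Expected count = 1/2 × 500 = 250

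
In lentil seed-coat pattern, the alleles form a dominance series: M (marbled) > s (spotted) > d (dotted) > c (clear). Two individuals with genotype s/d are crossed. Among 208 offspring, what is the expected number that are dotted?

Cross: s/d × s/d
Allele dominance: M > s > d > c
Offspring genotypes: 1 s/s, 2 s/d, 1 d/d
Phenotype counts: 3 spotted, 1 dotted
dotted: 1 out of 4 → fraction 1/4
Expected count = 1/4 × 208 = 52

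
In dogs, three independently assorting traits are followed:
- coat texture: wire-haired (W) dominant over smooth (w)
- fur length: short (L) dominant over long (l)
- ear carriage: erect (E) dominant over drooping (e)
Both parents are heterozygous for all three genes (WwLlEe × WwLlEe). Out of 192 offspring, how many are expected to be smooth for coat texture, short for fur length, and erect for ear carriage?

Trihybrid cross: WwLlEe × WwLlEe
Each trait segregates independently with a 3:1 phenotypic ratio, so each gene contributes 3/4 (dominant) or 1/4 (recessive).
Target: smooth (coat texture), short (fur length), erect (ear carriage)
Probability = product of independent per-trait probabilities
= 1/4 × 3/4 × 3/4 = 9/64
Expected count = 9/64 × 192 = 27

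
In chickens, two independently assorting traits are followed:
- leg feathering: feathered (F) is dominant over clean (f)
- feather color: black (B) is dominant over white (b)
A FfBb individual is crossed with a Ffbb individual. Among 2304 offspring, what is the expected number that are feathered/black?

Dihybrid cross FfBb × Ffbb — consider each gene separately:
leg feathering: Ff × Ff → 1 FF, 2 Ff, 1 ff → 3 F_ : 1 ff (out of 4)
feather color: Bb × bb → 2 Bb, 2 bb → 2 B_ : 2 bb (out of 4)
Combine (counts out of 4 × 4 = 16): feathered/black (F_B_) = 3×2 = 6; feathered/white (F_bb) = 3×2 = 6; clean/black (ffB_) = 1×2 = 2; clean/white (ffbb) = 1×2 = 2
Phenotype counts (out of 16): 6 feathered/black, 6 feathered/white, 2 clean/black, 2 clean/white
feathered/black: 6 out of 16 → fraction 3/8
Expected count = 3/8 × 2304 = 864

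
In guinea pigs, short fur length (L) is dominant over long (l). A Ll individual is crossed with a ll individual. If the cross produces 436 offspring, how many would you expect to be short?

Punnett square for Ll × ll:
Offspring genotypes: 2 Ll, 2 ll
short: 2, long: 2
short: 2 out of 4 → fraction 1/2
Expected count = 1/2 × 436 = 218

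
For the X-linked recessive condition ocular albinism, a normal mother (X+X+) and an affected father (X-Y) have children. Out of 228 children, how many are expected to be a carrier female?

Cross: X+X+ × X-Y
Offspring: 2 X+X-, 2 X+Y
Probability of a carrier female: 2/4 = 1/2
Expected count = 1/2 × 228 = 114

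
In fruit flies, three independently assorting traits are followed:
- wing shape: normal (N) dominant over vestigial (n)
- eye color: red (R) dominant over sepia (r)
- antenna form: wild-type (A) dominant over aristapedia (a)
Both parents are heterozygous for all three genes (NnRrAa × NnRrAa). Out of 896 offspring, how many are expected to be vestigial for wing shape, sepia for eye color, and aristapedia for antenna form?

Trihybrid cross: NnRrAa × NnRrAa
Each trait segregates independently with a 3:1 phenotypic ratio, so each gene contributes 3/4 (dominant) or 1/4 (recessive).
Target: vestigial (wing shape), sepia (eye color), aristapedia (antenna form)
Probability = product of independent per-trait probabilities
= 1/4 × 1/4 × 1/4 = 1/64
Expected count = 1/64 × 896 = 14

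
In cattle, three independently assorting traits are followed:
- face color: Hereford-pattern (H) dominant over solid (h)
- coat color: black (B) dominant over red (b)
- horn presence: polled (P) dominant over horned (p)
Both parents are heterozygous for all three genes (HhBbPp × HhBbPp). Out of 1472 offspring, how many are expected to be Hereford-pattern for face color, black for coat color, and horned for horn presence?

Trihybrid cross: HhBbPp × HhBbPp
Each trait segregates independently with a 3:1 phenotypic ratio, so each gene contributes 3/4 (dominant) or 1/4 (recessive).
Target: Hereford-pattern (face color), black (coat color), horned (horn presence)
Probability = product of independent per-trait probabilities
= 3/4 × 3/4 × 1/4 = 9/64
Expected count = 9/64 × 1472 = 207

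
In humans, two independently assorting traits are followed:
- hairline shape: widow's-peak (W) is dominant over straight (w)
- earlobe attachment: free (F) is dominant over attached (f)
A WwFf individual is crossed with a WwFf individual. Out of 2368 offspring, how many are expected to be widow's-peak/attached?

Dihybrid cross WwFf × WwFf — consider each gene separately:
hairline shape: Ww × Ww → 1 WW, 2 Ww, 1 ww → 3 W_ : 1 ww (out of 4)
earlobe attachment: Ff × Ff → 1 FF, 2 Ff, 1 ff → 3 F_ : 1 ff (out of 4)
Combine (counts out of 4 × 4 = 16): widow's-peak/free (W_F_) = 3×3 = 9; widow's-peak/attached (W_ff) = 3×1 = 3; straight/free (wwF_) = 1×3 = 3; straight/attached (wwff) = 1×1 = 1
Phenotype counts (out of 16): 9 widow's-peak/free, 3 widow's-peak/attached, 3 straight/free, 1 straight/attached
widow's-peak/attached: 3 out of 16 → fraction 3/16
Expected count = 3/16 × 2368 = 444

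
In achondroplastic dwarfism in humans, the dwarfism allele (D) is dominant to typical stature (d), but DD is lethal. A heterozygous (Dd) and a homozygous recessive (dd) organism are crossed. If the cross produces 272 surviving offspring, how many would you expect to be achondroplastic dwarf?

Cross: Dd × dd
Punnett square offspring (before lethality): 2 Dd, 2 dd
No DD offspring are produced in this cross.
achondroplastic dwarf: 2 out of 4 → fraction 1/2
Expected count = 1/2 × 272 = 136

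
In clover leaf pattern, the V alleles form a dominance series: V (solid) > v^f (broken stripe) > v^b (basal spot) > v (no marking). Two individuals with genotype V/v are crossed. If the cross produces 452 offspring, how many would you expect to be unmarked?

Cross: V/v × V/v
Allele dominance: V > v^f > v^b > v
Offspring genotypes: 1 V/V, 2 V/v, 1 v/v
Phenotype counts: 3 solid, 1 unmarked
unmarked: 1 out of 4 → fraction 1/4
Expected count = 1/4 × 452 = 113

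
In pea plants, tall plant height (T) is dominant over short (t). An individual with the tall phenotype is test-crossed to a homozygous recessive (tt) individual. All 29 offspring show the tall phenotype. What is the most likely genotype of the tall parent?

Test cross: ? × tt
All offspring are tall.
If the unknown parent were heterozygous (Tt), about half of 29 offspring would be short; none are. The unknown parent is most likely homozygous dominant (TT).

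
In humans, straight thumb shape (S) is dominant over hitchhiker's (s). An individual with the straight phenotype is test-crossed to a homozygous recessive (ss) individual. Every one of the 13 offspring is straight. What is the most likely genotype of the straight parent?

Test cross: ? × ss
All offspring are straight.
If the unknown parent were heterozygous (Ss), about half of 13 offspring would be hitchhiker's; none are. The unknown parent is most likely homozygous dominant (SS).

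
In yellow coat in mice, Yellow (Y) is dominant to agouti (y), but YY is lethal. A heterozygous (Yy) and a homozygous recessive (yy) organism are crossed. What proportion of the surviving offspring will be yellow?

Cross: Yy × yy
Punnett square offspring (before lethality): 2 Yy, 2 yy
No YY offspring are produced in this cross.
yellow: 2 out of 4
Probability: 2/4 = 1/2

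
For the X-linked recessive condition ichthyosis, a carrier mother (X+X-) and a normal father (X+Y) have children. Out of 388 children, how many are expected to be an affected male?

Cross: X+X- × X+Y
Offspring: 1 X+X+, 1 X+Y, 1 X+X-, 1 X-Y
Probability of an affected male: 1/4
Expected count = 1/4 × 388 = 97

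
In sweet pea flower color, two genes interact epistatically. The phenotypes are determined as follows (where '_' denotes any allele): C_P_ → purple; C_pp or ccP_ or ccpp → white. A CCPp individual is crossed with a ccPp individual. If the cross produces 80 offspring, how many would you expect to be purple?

Cross: CCPp × ccPp — consider each gene separately:
C gene: CC × cc → 4 Cc → 4 C_ (out of 4)
P gene: Pp × Pp → 1 PP, 2 Pp, 1 pp → 3 P_ : 1 pp (out of 4)
Genotype classes (out of 4 × 4 = 16): C_P_ = 4×3 = 12; C_pp = 4×1 = 4
Apply the phenotype rules: C_P_ (12) → purple; C_pp (4) → white
Phenotype counts (out of 16): 12 purple, 4 white
purple: 12 out of 16 → fraction 3/4
Expected count = 3/4 × 80 = 60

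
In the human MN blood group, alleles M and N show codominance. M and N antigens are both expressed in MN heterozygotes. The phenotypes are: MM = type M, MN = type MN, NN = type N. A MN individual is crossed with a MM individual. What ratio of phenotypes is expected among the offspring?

Punnett square for MN × MM:
Offspring genotypes: 2 MM, 2 MN
Phenotype counts: 2 type M, 2 type MN
Ratio: 1 type M : 1 type MN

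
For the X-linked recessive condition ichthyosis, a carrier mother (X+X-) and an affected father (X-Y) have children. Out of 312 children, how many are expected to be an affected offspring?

Cross: X+X- × X-Y
Offspring: 1 X+X-, 1 X+Y, 1 X-X-, 1 X-Y
Probability of an affected offspring: 2/4 = 1/2
Expected count = 1/2 × 312 = 156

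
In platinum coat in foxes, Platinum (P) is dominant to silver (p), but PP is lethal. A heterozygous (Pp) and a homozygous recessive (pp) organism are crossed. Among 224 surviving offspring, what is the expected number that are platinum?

Cross: Pp × pp
Punnett square offspring (before lethality): 2 Pp, 2 pp
No PP offspring are produced in this cross.
platinum: 2 out of 4 → fraction 1/2
Expected count = 1/2 × 224 = 112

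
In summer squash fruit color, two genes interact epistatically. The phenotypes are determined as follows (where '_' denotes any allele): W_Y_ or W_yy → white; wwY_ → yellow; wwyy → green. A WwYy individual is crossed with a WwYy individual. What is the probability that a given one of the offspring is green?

Cross: WwYy × WwYy — consider each gene separately:
W gene: Ww × Ww → 1 WW, 2 Ww, 1 ww → 3 W_ : 1 ww (out of 4)
Y gene: Yy × Yy → 1 YY, 2 Yy, 1 yy → 3 Y_ : 1 yy (out of 4)
Genotype classes (out of 4 × 4 = 16): W_Y_ = 3×3 = 9; W_yy = 3×1 = 3; wwY_ = 1×3 = 3; wwyy = 1×1 = 1
Apply the phenotype rules: W_Y_ (9) + W_yy (3) → white; wwY_ (3) → yellow; wwyy (1) → green
Phenotype counts (out of 16): 12 white, 3 yellow, 1 green
green: 1 out of 16
Probability: 1/16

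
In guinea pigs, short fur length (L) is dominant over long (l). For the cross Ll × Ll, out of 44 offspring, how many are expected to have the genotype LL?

Punnett square for Ll × Ll:
Offspring genotypes: 1 LL, 2 Ll, 1 ll
Total offspring: 4
Count with target: 1
Probability: 1/4
Expected count = 1/4 × 44 = 11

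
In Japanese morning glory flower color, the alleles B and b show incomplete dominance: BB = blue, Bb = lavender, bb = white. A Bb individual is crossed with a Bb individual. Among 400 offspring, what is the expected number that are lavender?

Punnett square for Bb × Bb:
Offspring genotypes: 1 BB, 2 Bb, 1 bb
Phenotype counts: 1 blue, 2 lavender, 1 white
lavender: 2 out of 4 → fraction 1/2
Expected count = 1/2 × 400 = 200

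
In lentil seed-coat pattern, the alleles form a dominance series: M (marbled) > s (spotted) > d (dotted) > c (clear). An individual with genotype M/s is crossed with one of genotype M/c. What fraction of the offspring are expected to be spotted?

Cross: M/s × M/c
Allele dominance: M > s > d > c
Offspring genotypes: 1 M/M, 1 M/c, 1 M/s, 1 s/c
Phenotype counts: 3 marbled, 1 spotted
spotted: 1 out of 4
Probability: 1/4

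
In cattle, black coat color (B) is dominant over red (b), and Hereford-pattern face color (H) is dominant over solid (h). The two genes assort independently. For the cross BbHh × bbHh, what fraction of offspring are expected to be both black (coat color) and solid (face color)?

Dihybrid cross BbHh × bbHh — consider each gene separately:
coat color: Bb × bb → 2 Bb, 2 bb → 2 B_ : 2 bb (out of 4)
face color: Hh × Hh → 1 HH, 2 Hh, 1 hh → 3 H_ : 1 hh (out of 4)
Looking for: black (B_) and solid (hh)
P(black) = 2/4, P(solid) = 1/4
P(both) = 2/4 × 1/4 = 2/16 = 1/8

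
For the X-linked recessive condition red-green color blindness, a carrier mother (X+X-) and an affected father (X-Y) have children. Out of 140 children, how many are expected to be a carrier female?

Cross: X+X- × X-Y
Offspring: 1 X+X-, 1 X+Y, 1 X-X-, 1 X-Y
Probability of a carrier female: 1/4
Expected count = 1/4 × 140 = 35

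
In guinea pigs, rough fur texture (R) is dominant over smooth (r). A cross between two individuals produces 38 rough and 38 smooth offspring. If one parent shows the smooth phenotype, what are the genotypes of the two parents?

Observed offspring: 38 rough, 38 smooth
The observed ratio simplifies to 1:1. One parent shows smooth, so its genotype must be rr. A 1:1 offspring split requires the other parent to be heterozygous (Rr).
Parent genotypes: rr × Rr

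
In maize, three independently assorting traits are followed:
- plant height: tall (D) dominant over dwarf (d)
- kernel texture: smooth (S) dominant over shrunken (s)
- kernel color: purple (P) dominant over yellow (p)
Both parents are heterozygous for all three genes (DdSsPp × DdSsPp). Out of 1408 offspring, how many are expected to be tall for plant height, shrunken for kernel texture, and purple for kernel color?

Trihybrid cross: DdSsPp × DdSsPp
Each trait segregates independently with a 3:1 phenotypic ratio, so each gene contributes 3/4 (dominant) or 1/4 (recessive).
Target: tall (plant height), shrunken (kernel texture), purple (kernel color)
Probability = product of independent per-trait probabilities
= 3/4 × 1/4 × 3/4 = 9/64
Expected count = 9/64 × 1408 = 198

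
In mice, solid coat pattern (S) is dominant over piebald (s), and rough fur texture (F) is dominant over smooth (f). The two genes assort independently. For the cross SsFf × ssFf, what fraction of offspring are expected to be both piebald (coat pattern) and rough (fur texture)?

Dihybrid cross SsFf × ssFf — consider each gene separately:
coat pattern: Ss × ss → 2 Ss, 2 ss → 2 S_ : 2 ss (out of 4)
fur texture: Ff × Ff → 1 FF, 2 Ff, 1 ff → 3 F_ : 1 ff (out of 4)
Looking for: piebald (ss) and rough (F_)
P(piebald) = 2/4, P(rough) = 3/4
P(both) = 2/4 × 3/4 = 6/16 = 3/8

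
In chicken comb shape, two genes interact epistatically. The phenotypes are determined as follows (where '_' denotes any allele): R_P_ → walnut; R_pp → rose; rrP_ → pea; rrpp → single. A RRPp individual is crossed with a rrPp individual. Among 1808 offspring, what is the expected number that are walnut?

Cross: RRPp × rrPp — consider each gene separately:
R gene: RR × rr → 4 Rr → 4 R_ (out of 4)
P gene: Pp × Pp → 1 PP, 2 Pp, 1 pp → 3 P_ : 1 pp (out of 4)
Genotype classes (out of 4 × 4 = 16): R_P_ = 4×3 = 12; R_pp = 4×1 = 4
Apply the phenotype rules: R_P_ (12) → walnut; R_pp (4) → rose
Phenotype counts (out of 16): 12 walnut, 4 rose
walnut: 12 out of 16 → fraction 3/4
Expected count = 3/4 × 1808 = 1356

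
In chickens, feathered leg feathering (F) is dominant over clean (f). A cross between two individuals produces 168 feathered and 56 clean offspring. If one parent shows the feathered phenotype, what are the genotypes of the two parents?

Observed offspring: 168 feathered, 56 clean
The observed ratio simplifies to 3:1. Clean (ff) offspring appear, so each parent must contribute one f allele. The parent stated to show feathered carries F, so it is Ff. The other parent is then either Ff or ff: Ff × ff would give a 1:1 split, whereas Ff × Ff gives 3:1 — matching the data. So both parents are heterozygous (Ff × Ff).
Parent genotypes: Ff × Ff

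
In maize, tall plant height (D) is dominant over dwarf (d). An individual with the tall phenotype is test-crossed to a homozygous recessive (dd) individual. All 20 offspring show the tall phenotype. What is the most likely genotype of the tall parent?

Test cross: ? × dd
All offspring are tall.
If the unknown parent were heterozygous (Dd), about half of 20 offspring would be dwarf; none are. The unknown parent is most likely homozygous dominant (DD).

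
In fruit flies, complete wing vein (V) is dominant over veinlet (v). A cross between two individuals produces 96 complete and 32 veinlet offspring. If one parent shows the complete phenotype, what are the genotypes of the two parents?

Observed offspring: 96 complete, 32 veinlet
The observed ratio simplifies to 3:1. Veinlet (vv) offspring appear, so each parent must contribute one v allele. The parent stated to show complete carries V, so it is Vv. The other parent is then either Vv or vv: Vv × vv would give a 1:1 split, whereas Vv × Vv gives 3:1 — matching the data. So both parents are heterozygous (Vv × Vv).
Parent genotypes: Vv × Vv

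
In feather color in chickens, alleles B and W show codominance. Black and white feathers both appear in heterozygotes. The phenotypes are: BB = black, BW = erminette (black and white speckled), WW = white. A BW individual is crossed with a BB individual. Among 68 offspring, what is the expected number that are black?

Punnett square for BW × BB:
Offspring genotypes: 2 BB, 2 BW
Phenotype counts: 2 black, 2 erminette (black and white speckled)
black: 2 out of 4 → fraction 1/2
Expected count = 1/2 × 68 = 34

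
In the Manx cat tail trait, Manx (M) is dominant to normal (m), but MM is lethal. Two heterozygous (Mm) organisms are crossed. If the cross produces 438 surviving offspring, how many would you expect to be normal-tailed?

Cross: Mm × Mm
Punnett square offspring (before lethality): 1 MM, 2 Mm, 1 mm
The MM genotype is lethal (embryos die); surviving offspring: 2 Mm, 1 mm
normal-tailed: 1 out of 3 → fraction 1/3
Expected count = 1/3 × 438 = 146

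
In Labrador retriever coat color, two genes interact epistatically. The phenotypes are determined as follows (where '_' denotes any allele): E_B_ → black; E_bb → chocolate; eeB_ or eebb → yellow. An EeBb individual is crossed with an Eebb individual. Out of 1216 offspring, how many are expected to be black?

Cross: EeBb × Eebb — consider each gene separately:
E gene: Ee × Ee → 1 EE, 2 Ee, 1 ee → 3 E_ : 1 ee (out of 4)
B gene: Bb × bb → 2 Bb, 2 bb → 2 B_ : 2 bb (out of 4)
Genotype classes (out of 4 × 4 = 16): E_B_ = 3×2 = 6; E_bb = 3×2 = 6; eeB_ = 1×2 = 2; eebb = 1×2 = 2
Apply the phenotype rules: E_B_ (6) → black; E_bb (6) → chocolate; eeB_ (2) + eebb (2) → yellow
Phenotype counts (out of 16): 6 black, 6 chocolate, 4 yellow
black: 6 out of 16 → fraction 3/8
Expected count = 3/8 × 1216 = 456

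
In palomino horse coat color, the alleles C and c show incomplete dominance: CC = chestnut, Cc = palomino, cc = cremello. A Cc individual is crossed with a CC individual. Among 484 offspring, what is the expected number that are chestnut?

Punnett square for Cc × CC:
Offspring genotypes: 2 CC, 2 Cc
Phenotype counts: 2 chestnut, 2 palomino
chestnut: 2 out of 4 → fraction 1/2
Expected count = 1/2 × 484 = 242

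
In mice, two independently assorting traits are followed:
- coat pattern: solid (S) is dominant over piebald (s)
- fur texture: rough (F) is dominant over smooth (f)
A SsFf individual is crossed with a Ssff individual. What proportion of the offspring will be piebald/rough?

Dihybrid cross SsFf × Ssff — consider each gene separately:
coat pattern: Ss × Ss → 1 SS, 2 Ss, 1 ss → 3 S_ : 1 ss (out of 4)
fur texture: Ff × ff → 2 Ff, 2 ff → 2 F_ : 2 ff (out of 4)
Combine (counts out of 4 × 4 = 16): solid/rough (S_F_) = 3×2 = 6; solid/smooth (S_ff) = 3×2 = 6; piebald/rough (ssF_) = 1×2 = 2; piebald/smooth (ssff) = 1×2 = 2
Phenotype counts (out of 16): 6 solid/rough, 6 solid/smooth, 2 piebald/rough, 2 piebald/smooth
piebald/rough: 2 out of 16
Probability: 2/16 = 1/8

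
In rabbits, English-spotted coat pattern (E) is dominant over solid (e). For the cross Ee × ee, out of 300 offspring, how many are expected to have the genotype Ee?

Punnett square for Ee × ee:
Offspring genotypes: 2 Ee, 2 ee
Total offspring: 4
Count with target: 2
Probability: 2/4 = 1/2
Expected count = 1/2 × 300 = 150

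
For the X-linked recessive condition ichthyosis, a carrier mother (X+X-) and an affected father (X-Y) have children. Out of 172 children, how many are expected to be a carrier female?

Cross: X+X- × X-Y
Offspring: 1 X+X-, 1 X+Y, 1 X-X-, 1 X-Y
Probability of a carrier female: 1/4
Expected count = 1/4 × 172 = 43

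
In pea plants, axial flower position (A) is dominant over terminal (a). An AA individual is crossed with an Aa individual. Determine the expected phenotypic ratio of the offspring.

Punnett square for AA × Aa:
Offspring genotypes: 2 AA, 2 Aa
axial: 4, terminal: 0
Ratio: all axial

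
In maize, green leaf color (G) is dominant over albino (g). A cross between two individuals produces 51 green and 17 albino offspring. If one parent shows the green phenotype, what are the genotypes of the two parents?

Observed offspring: 51 green, 17 albino
The observed ratio simplifies to 3:1. Albino (gg) offspring appear, so each parent must contribute one g allele. The parent stated to show green carries G, so it is Gg. The other parent is then either Gg or gg: Gg × gg would give a 1:1 split, whereas Gg × Gg gives 3:1 — matching the data. So both parents are heterozygous (Gg × Gg).
Parent genotypes: Gg × Gg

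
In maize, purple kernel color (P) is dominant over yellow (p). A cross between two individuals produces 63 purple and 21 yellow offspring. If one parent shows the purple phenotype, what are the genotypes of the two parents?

Observed offspring: 63 purple, 21 yellow
The observed ratio simplifies to 3:1. Yellow (pp) offspring appear, so each parent must contribute one p allele. The parent stated to show purple carries P, so it is Pp. The other parent is then either Pp or pp: Pp × pp would give a 1:1 split, whereas Pp × Pp gives 3:1 — matching the data. So both parents are heterozygous (Pp × Pp).
Parent genotypes: Pp × Pp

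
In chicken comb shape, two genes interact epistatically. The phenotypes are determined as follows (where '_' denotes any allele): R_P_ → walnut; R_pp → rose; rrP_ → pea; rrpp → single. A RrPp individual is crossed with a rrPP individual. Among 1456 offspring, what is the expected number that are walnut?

Cross: RrPp × rrPP — consider each gene separately:
R gene: Rr × rr → 2 Rr, 2 rr → 2 R_ : 2 rr (out of 4)
P gene: Pp × PP → 2 PP, 2 Pp → 4 P_ (out of 4)
Genotype classes (out of 4 × 4 = 16): R_P_ = 2×4 = 8; rrP_ = 2×4 = 8
Apply the phenotype rules: R_P_ (8) → walnut; rrP_ (8) → pea
Phenotype counts (out of 16): 8 walnut, 8 pea
walnut: 8 out of 16 → fraction 1/2
Expected count = 1/2 × 1456 = 728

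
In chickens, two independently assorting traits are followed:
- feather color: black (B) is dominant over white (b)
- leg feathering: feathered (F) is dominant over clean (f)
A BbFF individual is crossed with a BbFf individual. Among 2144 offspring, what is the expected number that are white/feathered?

Dihybrid cross BbFF × BbFf — consider each gene separately:
feather color: Bb × Bb → 1 BB, 2 Bb, 1 bb → 3 B_ : 1 bb (out of 4)
leg feathering: FF × Ff → 2 FF, 2 Ff → 4 F_ (out of 4)
Combine (counts out of 4 × 4 = 16): black/feathered (B_F_) = 3×4 = 12; white/feathered (bbF_) = 1×4 = 4
Phenotype counts (out of 16): 12 black/feathered, 4 white/feathered
white/feathered: 4 out of 16 → fraction 1/4
Expected count = 1/4 × 2144 = 536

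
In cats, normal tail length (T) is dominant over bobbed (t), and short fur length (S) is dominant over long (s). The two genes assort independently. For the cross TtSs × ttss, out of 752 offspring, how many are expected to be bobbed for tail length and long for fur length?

Dihybrid cross TtSs × ttss — consider each gene separately:
tail length: Tt × tt → 2 Tt, 2 tt → 2 T_ : 2 tt (out of 4)
fur length: Ss × ss → 2 Ss, 2 ss → 2 S_ : 2 ss (out of 4)
Looking for: bobbed (tt) and long (ss)
P(bobbed) = 2/4, P(long) = 2/4
P(both) = 2/4 × 2/4 = 4/16 = 1/4
Expected count = 1/4 × 752 = 188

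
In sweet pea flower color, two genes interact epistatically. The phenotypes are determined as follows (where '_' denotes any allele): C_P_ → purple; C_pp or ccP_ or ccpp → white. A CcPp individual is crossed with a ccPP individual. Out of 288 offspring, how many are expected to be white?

Cross: CcPp × ccPP — consider each gene separately:
C gene: Cc × cc → 2 Cc, 2 cc → 2 C_ : 2 cc (out of 4)
P gene: Pp × PP → 2 PP, 2 Pp → 4 P_ (out of 4)
Genotype classes (out of 4 × 4 = 16): C_P_ = 2×4 = 8; ccP_ = 2×4 = 8
Apply the phenotype rules: C_P_ (8) → purple; ccP_ (8) → white
Phenotype counts (out of 16): 8 purple, 8 white
white: 8 out of 16 → fraction 1/2
Expected count = 1/2 × 288 = 144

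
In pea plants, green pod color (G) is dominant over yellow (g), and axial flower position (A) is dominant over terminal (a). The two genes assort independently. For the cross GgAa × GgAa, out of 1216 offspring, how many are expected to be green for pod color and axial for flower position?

Dihybrid cross GgAa × GgAa — consider each gene separately:
pod color: Gg × Gg → 1 GG, 2 Gg, 1 gg → 3 G_ : 1 gg (out of 4)
flower position: Aa × Aa → 1 AA, 2 Aa, 1 aa → 3 A_ : 1 aa (out of 4)
Looking for: green (G_) and axial (A_)
P(green) = 3/4, P(axial) = 3/4
P(both) = 3/4 × 3/4 = 9/16
Expected count = 9/16 × 1216 = 684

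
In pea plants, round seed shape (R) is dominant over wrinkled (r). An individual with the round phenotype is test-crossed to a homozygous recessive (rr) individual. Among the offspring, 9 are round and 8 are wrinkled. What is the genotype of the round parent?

Test cross: ? × rr
Offspring: 9 round, 8 wrinkled — approximately 1:1.
A 1:1 ratio in a test cross indicates the unknown parent is heterozygous (Rr).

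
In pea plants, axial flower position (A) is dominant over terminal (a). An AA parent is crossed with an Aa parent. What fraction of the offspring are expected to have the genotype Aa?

Punnett square for AA × Aa:
Offspring genotypes: 2 AA, 2 Aa
Total offspring: 4
Count with target: 2
Probability: 2/4 = 1/2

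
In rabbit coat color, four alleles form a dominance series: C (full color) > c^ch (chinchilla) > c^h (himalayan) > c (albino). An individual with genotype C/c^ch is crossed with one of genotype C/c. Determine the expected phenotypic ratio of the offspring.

Cross: C/c^ch × C/c
Allele dominance: C > c^ch > c^h > c
Offspring genotypes: 1 C/C, 1 C/c, 1 C/c^ch, 1 c^ch/c
Phenotype counts: 3 full color, 1 chinchilla
Ratio: 3 full color : 1 chinchilla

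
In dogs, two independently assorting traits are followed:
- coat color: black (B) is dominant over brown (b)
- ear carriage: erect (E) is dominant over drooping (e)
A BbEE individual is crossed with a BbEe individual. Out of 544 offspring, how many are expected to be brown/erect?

Dihybrid cross BbEE × BbEe — consider each gene separately:
coat color: Bb × Bb → 1 BB, 2 Bb, 1 bb → 3 B_ : 1 bb (out of 4)
ear carriage: EE × Ee → 2 EE, 2 Ee → 4 E_ (out of 4)
Combine (counts out of 4 × 4 = 16): black/erect (B_E_) = 3×4 = 12; brown/erect (bbE_) = 1×4 = 4
Phenotype counts (out of 16): 12 black/erect, 4 brown/erect
brown/erect: 4 out of 16 → fraction 1/4
Expected count = 1/4 × 544 = 136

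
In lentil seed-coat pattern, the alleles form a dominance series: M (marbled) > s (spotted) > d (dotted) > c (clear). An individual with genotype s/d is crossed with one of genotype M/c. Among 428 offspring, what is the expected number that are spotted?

Cross: s/d × M/c
Allele dominance: M > s > d > c
Offspring genotypes: 1 M/s, 1 s/c, 1 M/d, 1 d/c
Phenotype counts: 2 marbled, 1 spotted, 1 dotted
spotted: 1 out of 4 → fraction 1/4
Expected count = 1/4 × 428 = 107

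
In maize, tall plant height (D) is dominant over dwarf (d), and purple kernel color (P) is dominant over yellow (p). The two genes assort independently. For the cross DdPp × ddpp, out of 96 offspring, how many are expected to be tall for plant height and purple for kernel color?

Dihybrid cross DdPp × ddpp — consider each gene separately:
plant height: Dd × dd → 2 Dd, 2 dd → 2 D_ : 2 dd (out of 4)
kernel color: Pp × pp → 2 Pp, 2 pp → 2 P_ : 2 pp (out of 4)
Looking for: tall (D_) and purple (P_)
P(tall) = 2/4, P(purple) = 2/4
P(both) = 2/4 × 2/4 = 4/16 = 1/4
Expected count = 1/4 × 96 = 24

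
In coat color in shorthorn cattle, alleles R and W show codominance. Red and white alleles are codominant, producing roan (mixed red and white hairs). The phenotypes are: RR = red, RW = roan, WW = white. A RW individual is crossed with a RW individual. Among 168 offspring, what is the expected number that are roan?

Punnett square for RW × RW:
Offspring genotypes: 1 RR, 2 RW, 1 WW
Phenotype counts: 1 red, 2 roan, 1 white
roan: 2 out of 4 → fraction 1/2
Expected count = 1/2 × 168 = 84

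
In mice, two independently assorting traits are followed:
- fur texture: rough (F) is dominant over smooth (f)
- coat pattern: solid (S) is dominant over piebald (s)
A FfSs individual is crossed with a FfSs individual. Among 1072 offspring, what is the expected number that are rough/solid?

Dihybrid cross FfSs × FfSs — consider each gene separately:
fur texture: Ff × Ff → 1 FF, 2 Ff, 1 ff → 3 F_ : 1 ff (out of 4)
coat pattern: Ss × Ss → 1 SS, 2 Ss, 1 ss → 3 S_ : 1 ss (out of 4)
Combine (counts out of 4 × 4 = 16): rough/solid (F_S_) = 3×3 = 9; rough/piebald (F_ss) = 3×1 = 3; smooth/solid (ffS_) = 1×3 = 3; smooth/piebald (ffss) = 1×1 = 1
Phenotype counts (out of 16): 9 rough/solid, 3 rough/piebald, 3 smooth/solid, 1 smooth/piebald
rough/solid: 9 out of 16 → fraction 9/16
Expected count = 9/16 × 1072 = 603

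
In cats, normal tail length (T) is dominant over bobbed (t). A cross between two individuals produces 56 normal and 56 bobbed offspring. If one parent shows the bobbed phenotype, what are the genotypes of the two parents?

Observed offspring: 56 normal, 56 bobbed
The observed ratio simplifies to 1:1. One parent shows bobbed, so its genotype must be tt. A 1:1 offspring split requires the other parent to be heterozygous (Tt).
Parent genotypes: tt × Tt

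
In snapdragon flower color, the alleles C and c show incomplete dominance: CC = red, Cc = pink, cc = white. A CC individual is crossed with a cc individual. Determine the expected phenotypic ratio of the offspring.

Punnett square for CC × cc:
Offspring genotypes: 4 Cc
Phenotype counts: 4 pink
Ratio: all pink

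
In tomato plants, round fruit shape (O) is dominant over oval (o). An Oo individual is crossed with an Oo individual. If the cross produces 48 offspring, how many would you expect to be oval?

Punnett square for Oo × Oo:
Offspring genotypes: 1 OO, 2 Oo, 1 oo
round: 3, oval: 1
oval: 1 out of 4 → fraction 1/4
Expected count = 1/4 × 48 = 12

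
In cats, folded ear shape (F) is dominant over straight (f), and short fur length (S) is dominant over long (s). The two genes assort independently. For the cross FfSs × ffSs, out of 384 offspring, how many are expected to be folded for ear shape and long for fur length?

Dihybrid cross FfSs × ffSs — consider each gene separately:
ear shape: Ff × ff → 2 Ff, 2 ff → 2 F_ : 2 ff (out of 4)
fur length: Ss × Ss → 1 SS, 2 Ss, 1 ss → 3 S_ : 1 ss (out of 4)
Looking for: folded (F_) and long (ss)
P(folded) = 2/4, P(long) = 1/4
P(both) = 2/4 × 1/4 = 2/16 = 1/8
Expected count = 1/8 × 384 = 48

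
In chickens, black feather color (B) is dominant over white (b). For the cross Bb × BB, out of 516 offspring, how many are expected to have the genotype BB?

Punnett square for Bb × BB:
Offspring genotypes: 2 BB, 2 Bb
Total offspring: 4
Count with target: 2
Probability: 2/4 = 1/2
Expected count = 1/2 × 516 = 258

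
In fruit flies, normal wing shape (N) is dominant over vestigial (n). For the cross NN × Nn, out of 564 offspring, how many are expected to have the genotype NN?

Punnett square for NN × Nn:
Offspring genotypes: 2 NN, 2 Nn
Total offspring: 4
Count with target: 2
Probability: 2/4 = 1/2
Expected count = 1/2 × 564 = 282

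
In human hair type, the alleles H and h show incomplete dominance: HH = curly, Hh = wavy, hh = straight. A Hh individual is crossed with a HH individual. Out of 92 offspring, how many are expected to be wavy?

Punnett square for Hh × HH:
Offspring genotypes: 2 HH, 2 Hh
Phenotype counts: 2 curly, 2 wavy
wavy: 2 out of 4 → fraction 1/2
Expected count = 1/2 × 92 = 46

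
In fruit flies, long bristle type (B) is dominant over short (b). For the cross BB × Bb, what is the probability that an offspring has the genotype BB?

Punnett square for BB × Bb:
Offspring genotypes: 2 BB, 2 Bb
Total offspring: 4
Count with target: 2
Probability: 2/4 = 1/2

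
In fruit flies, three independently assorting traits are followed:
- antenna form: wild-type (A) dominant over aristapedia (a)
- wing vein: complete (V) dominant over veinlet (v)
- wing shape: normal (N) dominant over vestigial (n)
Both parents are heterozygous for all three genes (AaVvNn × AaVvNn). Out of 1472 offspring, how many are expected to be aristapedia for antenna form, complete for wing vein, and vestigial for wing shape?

Trihybrid cross: AaVvNn × AaVvNn
Each trait segregates independently with a 3:1 phenotypic ratio, so each gene contributes 3/4 (dominant) or 1/4 (recessive).
Target: aristapedia (antenna form), complete (wing vein), vestigial (wing shape)
Probability = product of independent per-trait probabilities
= 1/4 × 3/4 × 1/4 = 3/64
Expected count = 3/64 × 1472 = 69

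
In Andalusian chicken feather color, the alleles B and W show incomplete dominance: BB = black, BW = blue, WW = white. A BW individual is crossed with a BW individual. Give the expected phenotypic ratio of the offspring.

Punnett square for BW × BW:
Offspring genotypes: 1 BB, 2 BW, 1 WW
Phenotype counts: 1 black, 2 blue, 1 white
Ratio: 1 black : 2 blue : 1 white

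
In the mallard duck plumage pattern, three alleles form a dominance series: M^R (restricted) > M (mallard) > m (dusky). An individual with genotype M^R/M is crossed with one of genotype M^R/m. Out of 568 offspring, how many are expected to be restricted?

Cross: M^R/M × M^R/m
Allele dominance: M^R > M > m
Offspring genotypes: 1 M^R/M^R, 1 M^R/m, 1 M^R/M, 1 M/m
Phenotype counts: 3 restricted, 1 mallard
restricted: 3 out of 4 → fraction 3/4
Expected count = 3/4 × 568 = 426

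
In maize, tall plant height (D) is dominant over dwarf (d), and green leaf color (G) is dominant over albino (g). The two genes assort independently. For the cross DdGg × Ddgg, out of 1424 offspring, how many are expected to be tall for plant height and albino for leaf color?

Dihybrid cross DdGg × Ddgg — consider each gene separately:
plant height: Dd × Dd → 1 DD, 2 Dd, 1 dd → 3 D_ : 1 dd (out of 4)
leaf color: Gg × gg → 2 Gg, 2 gg → 2 G_ : 2 gg (out of 4)
Looking for: tall (D_) and albino (gg)
P(tall) = 3/4, P(albino) = 2/4
P(both) = 3/4 × 2/4 = 6/16 = 3/8
Expected count = 3/8 × 1424 = 534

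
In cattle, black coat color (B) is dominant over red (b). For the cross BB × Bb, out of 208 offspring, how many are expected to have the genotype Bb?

Punnett square for BB × Bb:
Offspring genotypes: 2 BB, 2 Bb
Total offspring: 4
Count with target: 2
Probability: 2/4 = 1/2
Expected count = 1/2 × 208 = 104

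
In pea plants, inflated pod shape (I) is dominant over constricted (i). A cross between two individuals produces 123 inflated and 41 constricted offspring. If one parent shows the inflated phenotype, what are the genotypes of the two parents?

Observed offspring: 123 inflated, 41 constricted
The observed ratio simplifies to 3:1. Constricted (ii) offspring appear, so each parent must contribute one i allele. The parent stated to show inflated carries I, so it is Ii. The other parent is then either Ii or ii: Ii × ii would give a 1:1 split, whereas Ii × Ii gives 3:1 — matching the data. So both parents are heterozygous (Ii × Ii).
Parent genotypes: Ii × Ii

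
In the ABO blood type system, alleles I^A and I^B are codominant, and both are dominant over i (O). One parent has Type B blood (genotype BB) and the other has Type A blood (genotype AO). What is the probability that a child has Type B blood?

Cross: BB × AO
Possible offspring genotypes: 2 AB, 2 BO
Blood type counts: 2 Type AB, 2 Type B
Probability of Type B: 2/4 = 1/2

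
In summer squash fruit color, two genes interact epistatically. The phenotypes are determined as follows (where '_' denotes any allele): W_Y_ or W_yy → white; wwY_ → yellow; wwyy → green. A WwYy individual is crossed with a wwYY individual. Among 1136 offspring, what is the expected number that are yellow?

Cross: WwYy × wwYY — consider each gene separately:
W gene: Ww × ww → 2 Ww, 2 ww → 2 W_ : 2 ww (out of 4)
Y gene: Yy × YY → 2 YY, 2 Yy → 4 Y_ (out of 4)
Genotype classes (out of 4 × 4 = 16): W_Y_ = 2×4 = 8; wwY_ = 2×4 = 8
Apply the phenotype rules: W_Y_ (8) → white; wwY_ (8) → yellow
Phenotype counts (out of 16): 8 white, 8 yellow
yellow: 8 out of 16 → fraction 1/2
Expected count = 1/2 × 1136 = 568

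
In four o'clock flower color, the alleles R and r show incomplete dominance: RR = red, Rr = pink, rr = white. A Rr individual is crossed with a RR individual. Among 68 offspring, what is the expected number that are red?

Punnett square for Rr × RR:
Offspring genotypes: 2 RR, 2 Rr
Phenotype counts: 2 red, 2 pink
red: 2 out of 4 → fraction 1/2
Expected count = 1/2 × 68 = 34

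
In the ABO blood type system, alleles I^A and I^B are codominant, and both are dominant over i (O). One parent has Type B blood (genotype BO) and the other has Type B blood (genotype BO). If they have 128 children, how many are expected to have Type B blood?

Cross: BO × BO
Possible offspring genotypes: 1 BB, 2 BO, 1 OO
Blood type counts: 3 Type B, 1 Type O
Probability of Type B: 3/4
Expected count = 3/4 × 128 = 96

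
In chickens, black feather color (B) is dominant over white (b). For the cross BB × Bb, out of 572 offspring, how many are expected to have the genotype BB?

Punnett square for BB × Bb:
Offspring genotypes: 2 BB, 2 Bb
Total offspring: 4
Count with target: 2
Probability: 2/4 = 1/2
Expected count = 1/2 × 572 = 286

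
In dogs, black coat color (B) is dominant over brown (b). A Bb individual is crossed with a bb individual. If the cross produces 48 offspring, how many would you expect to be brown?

Punnett square for Bb × bb:
Offspring genotypes: 2 Bb, 2 bb
black: 2, brown: 2
brown: 2 out of 4 → fraction 1/2
Expected count = 1/2 × 48 = 24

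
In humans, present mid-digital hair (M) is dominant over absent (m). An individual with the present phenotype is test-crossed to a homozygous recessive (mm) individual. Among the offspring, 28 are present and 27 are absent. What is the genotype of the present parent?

Test cross: ? × mm
Offspring: 28 present, 27 absent — approximately 1:1.
A 1:1 ratio in a test cross indicates the unknown parent is heterozygous (Mm).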